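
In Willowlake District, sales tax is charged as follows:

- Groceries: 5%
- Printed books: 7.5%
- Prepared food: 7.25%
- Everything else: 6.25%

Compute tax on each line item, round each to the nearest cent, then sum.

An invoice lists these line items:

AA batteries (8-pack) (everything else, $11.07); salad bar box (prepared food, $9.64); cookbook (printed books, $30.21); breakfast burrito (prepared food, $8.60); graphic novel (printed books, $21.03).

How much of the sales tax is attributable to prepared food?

$1.32

Salad bar box $9.64: prepared food → 7.25% → $0.70
Breakfast burrito $8.60: prepared food → 7.25% → $0.62
Tax on prepared food = $0.70 + $0.62 = $1.32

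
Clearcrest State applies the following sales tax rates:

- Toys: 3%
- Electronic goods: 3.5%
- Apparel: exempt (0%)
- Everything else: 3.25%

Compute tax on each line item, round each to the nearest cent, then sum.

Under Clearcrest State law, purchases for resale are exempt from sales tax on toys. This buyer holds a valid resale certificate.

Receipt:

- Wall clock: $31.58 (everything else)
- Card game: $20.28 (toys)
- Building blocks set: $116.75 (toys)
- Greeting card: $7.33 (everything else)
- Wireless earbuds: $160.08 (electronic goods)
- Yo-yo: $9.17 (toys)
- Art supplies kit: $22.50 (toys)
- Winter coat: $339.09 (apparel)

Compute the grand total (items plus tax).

Wall clock $31.58: everything else → 3.25% → $1.03
Card game $20.28: toys, buyer-exempt → 0% → $0.00
Building blocks set $116.75: toys, buyer-exempt → 0% → $0.00
Greeting card $7.33: everything else → 3.25% → $0.24
Wireless earbuds $160.08: electronic goods → 3.5% → $5.60
Yo-yo $9.17: toys, buyer-exempt → 0% → $0.00
Art supplies kit $22.50: toys, buyer-exempt → 0% → $0.00
Winter coat $339.09: apparel → 0% → $0.00
Subtotal = $706.78; tax = $6.87; total due = $713.65

$713.65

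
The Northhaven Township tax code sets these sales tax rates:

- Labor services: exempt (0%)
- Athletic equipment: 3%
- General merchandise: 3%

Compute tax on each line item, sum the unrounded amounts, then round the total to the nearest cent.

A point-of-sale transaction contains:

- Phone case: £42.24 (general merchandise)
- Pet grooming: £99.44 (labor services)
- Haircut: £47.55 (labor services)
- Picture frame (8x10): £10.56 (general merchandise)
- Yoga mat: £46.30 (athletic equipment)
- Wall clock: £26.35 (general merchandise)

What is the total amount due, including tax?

£276.20

Phone case £42.24: general merchandise → 3% → £1.2672
Pet grooming £99.44: labor services → 0% → £0.00
Haircut £47.55: labor services → 0% → £0.00
Picture frame (8x10) £10.56: general merchandise → 3% → £0.3168
Yoga mat £46.30: athletic equipment → 3% → £1.389
Wall clock £26.35: general merchandise → 3% → £0.7905
Subtotal = £272.44; unrounded tax = £3.7635 → £3.76; total due = £276.20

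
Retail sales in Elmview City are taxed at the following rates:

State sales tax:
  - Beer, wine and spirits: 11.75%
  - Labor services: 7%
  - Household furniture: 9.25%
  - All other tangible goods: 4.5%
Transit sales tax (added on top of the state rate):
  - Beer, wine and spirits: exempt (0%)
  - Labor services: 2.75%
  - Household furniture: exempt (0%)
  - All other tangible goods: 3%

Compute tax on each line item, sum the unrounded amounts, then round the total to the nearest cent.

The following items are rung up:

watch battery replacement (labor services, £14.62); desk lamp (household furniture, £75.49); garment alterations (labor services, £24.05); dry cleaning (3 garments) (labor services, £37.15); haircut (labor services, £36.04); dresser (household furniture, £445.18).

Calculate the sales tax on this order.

£59.07

Watch battery replacement £14.62: labor services → 7% + 2.75% transit = 9.75% → £1.42545
Desk lamp £75.49: household furniture → 9.25% + 0% transit = 9.25% → £6.982825
Garment alterations £24.05: labor services → 7% + 2.75% transit = 9.75% → £2.344875
Dry cleaning (3 garments) £37.15: labor services → 7% + 2.75% transit = 9.75% → £3.622125
Haircut £36.04: labor services → 7% + 2.75% transit = 9.75% → £3.5139
Dresser £445.18: household furniture → 9.25% + 0% transit = 9.25% → £41.17915
Unrounded tax sum = £59.068325 → £59.07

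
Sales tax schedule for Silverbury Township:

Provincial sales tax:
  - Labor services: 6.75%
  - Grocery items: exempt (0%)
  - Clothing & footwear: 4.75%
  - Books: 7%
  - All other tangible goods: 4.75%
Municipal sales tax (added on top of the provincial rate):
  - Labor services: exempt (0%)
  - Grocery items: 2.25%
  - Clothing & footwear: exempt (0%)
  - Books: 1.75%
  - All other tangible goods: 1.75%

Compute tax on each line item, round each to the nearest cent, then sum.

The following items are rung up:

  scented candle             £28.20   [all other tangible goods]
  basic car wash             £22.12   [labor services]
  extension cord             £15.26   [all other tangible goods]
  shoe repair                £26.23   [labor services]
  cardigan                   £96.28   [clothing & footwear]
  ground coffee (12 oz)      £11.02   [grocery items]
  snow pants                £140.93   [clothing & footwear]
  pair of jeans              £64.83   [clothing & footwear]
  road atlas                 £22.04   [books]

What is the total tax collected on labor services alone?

£3.26

Basic car wash £22.12: labor services → 6.75% + 0% municipal = 6.75% → £1.49
Shoe repair £26.23: labor services → 6.75% + 0% municipal = 6.75% → £1.77
Tax on labor services = £1.49 + £1.77 = £3.26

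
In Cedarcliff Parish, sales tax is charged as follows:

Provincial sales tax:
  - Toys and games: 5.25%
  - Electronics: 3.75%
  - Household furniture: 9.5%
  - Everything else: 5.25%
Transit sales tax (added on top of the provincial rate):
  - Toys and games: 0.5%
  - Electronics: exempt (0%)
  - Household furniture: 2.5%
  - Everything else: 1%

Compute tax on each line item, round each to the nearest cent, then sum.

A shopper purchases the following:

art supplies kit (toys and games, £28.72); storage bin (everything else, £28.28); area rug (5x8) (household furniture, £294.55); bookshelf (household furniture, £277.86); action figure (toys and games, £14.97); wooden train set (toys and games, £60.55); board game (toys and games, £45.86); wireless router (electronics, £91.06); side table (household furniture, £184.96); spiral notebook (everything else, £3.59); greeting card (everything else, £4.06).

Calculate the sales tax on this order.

£105.17

Art supplies kit £28.72: toys and games → 5.25% + 0.5% transit = 5.75% → £1.65
Storage bin £28.28: everything else → 5.25% + 1% transit = 6.25% → £1.77
Area rug (5x8) £294.55: household furniture → 9.5% + 2.5% transit = 12% → £35.35
Bookshelf £277.86: household furniture → 9.5% + 2.5% transit = 12% → £33.34
Action figure £14.97: toys and games → 5.25% + 0.5% transit = 5.75% → £0.86
Wooden train set £60.55: toys and games → 5.25% + 0.5% transit = 5.75% → £3.48
Board game £45.86: toys and games → 5.25% + 0.5% transit = 5.75% → £2.64
Wireless router £91.06: electronics → 3.75% + 0% transit = 3.75% → £3.41
Side table £184.96: household furniture → 9.5% + 2.5% transit = 12% → £22.20
Spiral notebook £3.59: everything else → 5.25% + 1% transit = 6.25% → £0.22
Greeting card £4.06: everything else → 5.25% + 1% transit = 6.25% → £0.25
Total tax = £1.65 + £1.77 + £35.35 + £33.34 + £0.86 + £3.48 + £2.64 + £3.41 + £22.20 + £0.22 + £0.25 = £105.17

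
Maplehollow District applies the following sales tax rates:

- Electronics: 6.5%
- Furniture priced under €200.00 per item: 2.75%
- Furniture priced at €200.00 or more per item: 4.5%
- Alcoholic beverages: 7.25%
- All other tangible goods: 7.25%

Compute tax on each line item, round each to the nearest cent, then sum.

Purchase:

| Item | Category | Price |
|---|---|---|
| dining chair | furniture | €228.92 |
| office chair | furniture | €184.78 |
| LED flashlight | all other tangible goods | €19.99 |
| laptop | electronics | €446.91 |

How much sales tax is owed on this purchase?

€45.88

Dining chair €228.92: furniture, €200.00 or more → 4.5% → €10.30
Office chair €184.78: furniture, under €200.00 → 2.75% → €5.08
LED flashlight €19.99: all other tangible goods → 7.25% → €1.45
Laptop €446.91: electronics → 6.5% → €29.05
Total tax = €10.30 + €5.08 + €1.45 + €29.05 = €45.88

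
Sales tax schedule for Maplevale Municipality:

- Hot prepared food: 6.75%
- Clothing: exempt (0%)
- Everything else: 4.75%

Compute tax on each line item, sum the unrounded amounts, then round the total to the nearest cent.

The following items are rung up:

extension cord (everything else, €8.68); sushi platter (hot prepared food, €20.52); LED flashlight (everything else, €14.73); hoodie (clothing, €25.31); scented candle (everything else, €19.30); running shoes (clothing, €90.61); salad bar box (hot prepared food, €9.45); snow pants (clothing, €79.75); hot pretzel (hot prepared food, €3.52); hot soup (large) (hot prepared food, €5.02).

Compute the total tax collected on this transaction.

€4.63

Extension cord €8.68: everything else → 4.75% → €0.4123
Sushi platter €20.52: hot prepared food → 6.75% → €1.3851
LED flashlight €14.73: everything else → 4.75% → €0.699675
Hoodie €25.31: clothing → 0% → €0.00
Scented candle €19.30: everything else → 4.75% → €0.91675
Running shoes €90.61: clothing → 0% → €0.00
Salad bar box €9.45: hot prepared food → 6.75% → €0.637875
Snow pants €79.75: clothing → 0% → €0.00
Hot pretzel €3.52: hot prepared food → 6.75% → €0.2376
Hot soup (large) €5.02: hot prepared food → 6.75% → €0.33885
Unrounded tax sum = €4.62815 → €4.63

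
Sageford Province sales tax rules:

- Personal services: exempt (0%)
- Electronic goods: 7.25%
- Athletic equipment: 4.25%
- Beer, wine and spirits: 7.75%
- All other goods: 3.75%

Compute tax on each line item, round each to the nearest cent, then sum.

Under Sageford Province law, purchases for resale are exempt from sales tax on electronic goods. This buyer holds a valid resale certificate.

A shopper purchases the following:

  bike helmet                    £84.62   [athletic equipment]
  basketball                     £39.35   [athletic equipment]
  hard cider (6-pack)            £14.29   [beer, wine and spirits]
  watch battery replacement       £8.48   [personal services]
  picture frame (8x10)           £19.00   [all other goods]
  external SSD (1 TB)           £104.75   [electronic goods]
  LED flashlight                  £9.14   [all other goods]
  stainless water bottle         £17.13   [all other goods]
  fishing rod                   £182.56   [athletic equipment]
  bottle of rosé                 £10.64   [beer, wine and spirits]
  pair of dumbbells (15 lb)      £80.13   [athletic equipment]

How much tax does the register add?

Bike helmet £84.62: athletic equipment → 4.25% → £3.60
Basketball £39.35: athletic equipment → 4.25% → £1.67
Hard cider (6-pack) £14.29: beer, wine and spirits → 7.75% → £1.11
Watch battery replacement £8.48: personal services → 0% → £0.00
Picture frame (8x10) £19.00: all other goods → 3.75% → £0.71
External SSD (1 TB) £104.75: electronic goods, buyer-exempt → 0% → £0.00
LED flashlight £9.14: all other goods → 3.75% → £0.34
Stainless water bottle £17.13: all other goods → 3.75% → £0.64
Fishing rod £182.56: athletic equipment → 4.25% → £7.76
Bottle of rosé £10.64: beer, wine and spirits → 7.75% → £0.82
Pair of dumbbells (15 lb) £80.13: athletic equipment → 4.25% → £3.41
Total tax = £3.60 + £1.67 + £1.11 + £0.71 + £0.34 + £0.64 + £7.76 + £0.82 + £3.41 = £20.06

£20.06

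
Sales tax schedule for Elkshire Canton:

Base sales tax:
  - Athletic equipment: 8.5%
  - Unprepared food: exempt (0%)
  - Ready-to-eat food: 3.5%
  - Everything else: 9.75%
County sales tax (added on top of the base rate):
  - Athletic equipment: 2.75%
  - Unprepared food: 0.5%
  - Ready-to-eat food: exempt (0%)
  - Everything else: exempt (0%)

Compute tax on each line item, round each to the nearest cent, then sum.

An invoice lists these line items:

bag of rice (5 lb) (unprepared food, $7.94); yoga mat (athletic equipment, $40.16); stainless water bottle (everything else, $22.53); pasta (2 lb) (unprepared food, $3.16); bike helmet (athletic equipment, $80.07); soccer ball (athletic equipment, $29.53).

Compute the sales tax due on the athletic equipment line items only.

$16.85

Yoga mat $40.16: athletic equipment → 8.5% + 2.75% county = 11.25% → $4.52
Bike helmet $80.07: athletic equipment → 8.5% + 2.75% county = 11.25% → $9.01
Soccer ball $29.53: athletic equipment → 8.5% + 2.75% county = 11.25% → $3.32
Tax on athletic equipment = $4.52 + $9.01 + $3.32 = $16.85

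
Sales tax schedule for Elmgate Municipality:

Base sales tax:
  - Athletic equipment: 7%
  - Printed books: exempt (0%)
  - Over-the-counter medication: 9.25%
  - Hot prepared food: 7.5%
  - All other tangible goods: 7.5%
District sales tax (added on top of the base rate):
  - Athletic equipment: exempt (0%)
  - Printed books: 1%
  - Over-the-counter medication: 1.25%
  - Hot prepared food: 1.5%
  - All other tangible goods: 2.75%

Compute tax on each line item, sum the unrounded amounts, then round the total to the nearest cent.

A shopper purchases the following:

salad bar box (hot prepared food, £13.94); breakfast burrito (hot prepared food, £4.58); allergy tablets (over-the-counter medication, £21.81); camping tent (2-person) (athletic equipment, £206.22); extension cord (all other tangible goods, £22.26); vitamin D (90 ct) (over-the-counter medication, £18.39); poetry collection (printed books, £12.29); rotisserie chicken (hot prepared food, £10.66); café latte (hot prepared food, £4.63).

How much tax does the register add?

Salad bar box £13.94: hot prepared food → 7.5% + 1.5% district = 9% → £1.2546
Breakfast burrito £4.58: hot prepared food → 7.5% + 1.5% district = 9% → £0.4122
Allergy tablets £21.81: over-the-counter medication → 9.25% + 1.25% district = 10.5% → £2.29005
Camping tent (2-person) £206.22: athletic equipment → 7% + 0% district = 7% → £14.4354
Extension cord £22.26: all other tangible goods → 7.5% + 2.75% district = 10.25% → £2.28165
Vitamin D (90 ct) £18.39: over-the-counter medication → 9.25% + 1.25% district = 10.5% → £1.93095
Poetry collection £12.29: printed books → 0% + 1% district = 1% → £0.1229
Rotisserie chicken £10.66: hot prepared food → 7.5% + 1.5% district = 9% → £0.9594
Café latte £4.63: hot prepared food → 7.5% + 1.5% district = 9% → £0.4167
Unrounded tax sum = £24.10385 → £24.10

£24.10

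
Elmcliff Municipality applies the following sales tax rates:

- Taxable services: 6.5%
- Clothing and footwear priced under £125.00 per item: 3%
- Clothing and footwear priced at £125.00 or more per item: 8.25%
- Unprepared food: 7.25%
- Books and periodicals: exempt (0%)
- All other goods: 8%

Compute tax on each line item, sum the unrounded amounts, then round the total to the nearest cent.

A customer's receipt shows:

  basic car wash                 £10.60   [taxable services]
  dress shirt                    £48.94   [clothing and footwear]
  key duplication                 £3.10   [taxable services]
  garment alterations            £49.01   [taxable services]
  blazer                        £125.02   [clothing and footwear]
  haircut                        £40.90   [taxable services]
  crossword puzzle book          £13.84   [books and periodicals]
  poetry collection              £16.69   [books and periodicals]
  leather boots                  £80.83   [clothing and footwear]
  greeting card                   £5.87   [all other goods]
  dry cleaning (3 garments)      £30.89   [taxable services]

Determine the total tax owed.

Basic car wash £10.60: taxable services → 6.5% → £0.689
Dress shirt £48.94: clothing and footwear, under £125.00 → 3% → £1.4682
Key duplication £3.10: taxable services → 6.5% → £0.2015
Garment alterations £49.01: taxable services → 6.5% → £3.18565
Blazer £125.02: clothing and footwear, £125.00 or more → 8.25% → £10.31415
Haircut £40.90: taxable services → 6.5% → £2.6585
Crossword puzzle book £13.84: books and periodicals → 0% → £0.00
Poetry collection £16.69: books and periodicals → 0% → £0.00
Leather boots £80.83: clothing and footwear, under £125.00 → 3% → £2.4249
Greeting card £5.87: all other goods → 8% → £0.4696
Dry cleaning (3 garments) £30.89: taxable services → 6.5% → £2.00785
Unrounded tax sum = £23.41935 → £23.42

£23.42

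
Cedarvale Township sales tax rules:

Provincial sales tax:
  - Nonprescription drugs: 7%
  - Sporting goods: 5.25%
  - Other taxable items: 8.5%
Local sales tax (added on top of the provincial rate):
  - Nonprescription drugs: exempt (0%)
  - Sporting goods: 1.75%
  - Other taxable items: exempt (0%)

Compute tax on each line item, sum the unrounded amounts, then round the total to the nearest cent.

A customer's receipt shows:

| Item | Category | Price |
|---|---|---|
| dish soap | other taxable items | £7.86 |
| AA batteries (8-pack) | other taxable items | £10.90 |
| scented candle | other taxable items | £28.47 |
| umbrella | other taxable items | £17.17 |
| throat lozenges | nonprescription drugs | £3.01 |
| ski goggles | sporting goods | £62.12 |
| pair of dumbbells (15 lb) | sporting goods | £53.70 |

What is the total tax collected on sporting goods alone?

£8.11

Ski goggles £62.12: sporting goods → 5.25% + 1.75% local = 7% → £4.3484
Pair of dumbbells (15 lb) £53.70: sporting goods → 5.25% + 1.75% local = 7% → £3.759
Tax on sporting goods: unrounded sum = £8.1074 → £8.11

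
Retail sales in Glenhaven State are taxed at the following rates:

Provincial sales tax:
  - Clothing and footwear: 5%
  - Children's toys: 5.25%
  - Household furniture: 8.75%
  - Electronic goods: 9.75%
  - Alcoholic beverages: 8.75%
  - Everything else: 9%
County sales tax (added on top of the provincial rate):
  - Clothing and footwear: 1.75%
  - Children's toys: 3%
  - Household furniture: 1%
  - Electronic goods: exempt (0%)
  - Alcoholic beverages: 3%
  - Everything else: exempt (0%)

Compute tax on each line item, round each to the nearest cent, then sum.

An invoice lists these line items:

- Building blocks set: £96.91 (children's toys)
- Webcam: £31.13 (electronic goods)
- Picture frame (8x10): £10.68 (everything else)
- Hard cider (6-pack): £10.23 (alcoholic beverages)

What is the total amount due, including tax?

Building blocks set £96.91: children's toys → 5.25% + 3% county = 8.25% → £8.00
Webcam £31.13: electronic goods → 9.75% + 0% county = 9.75% → £3.04
Picture frame (8x10) £10.68: everything else → 9% + 0% county = 9% → £0.96
Hard cider (6-pack) £10.23: alcoholic beverages → 8.75% + 3% county = 11.75% → £1.20
Subtotal = £148.95; tax = £13.20; total due = £162.15

£162.15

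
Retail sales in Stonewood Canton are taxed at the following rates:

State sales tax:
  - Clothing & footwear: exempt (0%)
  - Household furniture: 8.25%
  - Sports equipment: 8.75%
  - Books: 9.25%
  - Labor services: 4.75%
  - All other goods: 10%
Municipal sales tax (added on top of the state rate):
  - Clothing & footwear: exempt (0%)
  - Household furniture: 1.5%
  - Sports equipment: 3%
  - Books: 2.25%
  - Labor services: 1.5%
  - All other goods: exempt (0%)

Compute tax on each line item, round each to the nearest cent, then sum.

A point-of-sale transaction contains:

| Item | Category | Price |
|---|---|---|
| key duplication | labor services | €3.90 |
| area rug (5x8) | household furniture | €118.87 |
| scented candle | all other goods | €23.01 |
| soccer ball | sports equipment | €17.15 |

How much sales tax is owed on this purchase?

€16.15

Key duplication €3.90: labor services → 4.75% + 1.5% municipal = 6.25% → €0.24
Area rug (5x8) €118.87: household furniture → 8.25% + 1.5% municipal = 9.75% → €11.59
Scented candle €23.01: all other goods → 10% + 0% municipal = 10% → €2.30
Soccer ball €17.15: sports equipment → 8.75% + 3% municipal = 11.75% → €2.02
Total tax = €0.24 + €11.59 + €2.30 + €2.02 = €16.15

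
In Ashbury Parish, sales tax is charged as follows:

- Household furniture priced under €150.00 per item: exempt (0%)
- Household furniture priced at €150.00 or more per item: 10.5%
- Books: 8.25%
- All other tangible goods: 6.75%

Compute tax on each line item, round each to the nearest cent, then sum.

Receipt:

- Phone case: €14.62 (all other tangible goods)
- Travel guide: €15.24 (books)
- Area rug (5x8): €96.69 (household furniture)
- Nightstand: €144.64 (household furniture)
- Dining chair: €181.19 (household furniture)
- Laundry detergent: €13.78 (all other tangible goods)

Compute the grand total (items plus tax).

Phone case €14.62: all other tangible goods → 6.75% → €0.99
Travel guide €15.24: books → 8.25% → €1.26
Area rug (5x8) €96.69: household furniture, under €150.00 → 0% → €0.00
Nightstand €144.64: household furniture, under €150.00 → 0% → €0.00
Dining chair €181.19: household furniture, €150.00 or more → 10.5% → €19.02
Laundry detergent €13.78: all other tangible goods → 6.75% → €0.93
Subtotal = €466.16; tax = €22.20; total due = €488.36

€488.36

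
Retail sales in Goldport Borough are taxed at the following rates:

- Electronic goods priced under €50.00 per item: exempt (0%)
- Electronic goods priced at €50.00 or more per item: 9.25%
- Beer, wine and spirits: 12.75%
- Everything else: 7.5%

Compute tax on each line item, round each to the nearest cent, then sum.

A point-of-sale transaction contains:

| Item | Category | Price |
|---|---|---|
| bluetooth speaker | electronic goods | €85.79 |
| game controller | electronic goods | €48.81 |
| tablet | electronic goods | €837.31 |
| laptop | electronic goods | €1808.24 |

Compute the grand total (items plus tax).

Bluetooth speaker €85.79: electronic goods, €50.00 or more → 9.25% → €7.94
Game controller €48.81: electronic goods, under €50.00 → 0% → €0.00
Tablet €837.31: electronic goods, €50.00 or more → 9.25% → €77.45
Laptop €1808.24: electronic goods, €50.00 or more → 9.25% → €167.26
Subtotal = €2780.15; tax = €252.65; total due = €3032.80

€3032.80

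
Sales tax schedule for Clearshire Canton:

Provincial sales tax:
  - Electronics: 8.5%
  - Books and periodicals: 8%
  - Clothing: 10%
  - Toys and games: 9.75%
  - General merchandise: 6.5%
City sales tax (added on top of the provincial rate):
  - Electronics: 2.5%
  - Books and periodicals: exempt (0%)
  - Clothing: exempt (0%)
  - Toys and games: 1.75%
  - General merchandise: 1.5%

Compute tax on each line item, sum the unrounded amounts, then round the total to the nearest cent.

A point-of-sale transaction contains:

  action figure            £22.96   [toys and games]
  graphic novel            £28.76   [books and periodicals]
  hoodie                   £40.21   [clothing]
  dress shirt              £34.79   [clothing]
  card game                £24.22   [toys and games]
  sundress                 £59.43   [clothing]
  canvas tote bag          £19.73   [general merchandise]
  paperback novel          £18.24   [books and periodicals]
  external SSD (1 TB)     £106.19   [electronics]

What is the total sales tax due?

Action figure £22.96: toys and games → 9.75% + 1.75% city = 11.5% → £2.6404
Graphic novel £28.76: books and periodicals → 8% + 0% city = 8% → £2.3008
Hoodie £40.21: clothing → 10% + 0% city = 10% → £4.021
Dress shirt £34.79: clothing → 10% + 0% city = 10% → £3.479
Card game £24.22: toys and games → 9.75% + 1.75% city = 11.5% → £2.7853
Sundress £59.43: clothing → 10% + 0% city = 10% → £5.943
Canvas tote bag £19.73: general merchandise → 6.5% + 1.5% city = 8% → £1.5784
Paperback novel £18.24: books and periodicals → 8% + 0% city = 8% → £1.4592
External SSD (1 TB) £106.19: electronics → 8.5% + 2.5% city = 11% → £11.6809
Unrounded tax sum = £35.888 → £35.89

£35.89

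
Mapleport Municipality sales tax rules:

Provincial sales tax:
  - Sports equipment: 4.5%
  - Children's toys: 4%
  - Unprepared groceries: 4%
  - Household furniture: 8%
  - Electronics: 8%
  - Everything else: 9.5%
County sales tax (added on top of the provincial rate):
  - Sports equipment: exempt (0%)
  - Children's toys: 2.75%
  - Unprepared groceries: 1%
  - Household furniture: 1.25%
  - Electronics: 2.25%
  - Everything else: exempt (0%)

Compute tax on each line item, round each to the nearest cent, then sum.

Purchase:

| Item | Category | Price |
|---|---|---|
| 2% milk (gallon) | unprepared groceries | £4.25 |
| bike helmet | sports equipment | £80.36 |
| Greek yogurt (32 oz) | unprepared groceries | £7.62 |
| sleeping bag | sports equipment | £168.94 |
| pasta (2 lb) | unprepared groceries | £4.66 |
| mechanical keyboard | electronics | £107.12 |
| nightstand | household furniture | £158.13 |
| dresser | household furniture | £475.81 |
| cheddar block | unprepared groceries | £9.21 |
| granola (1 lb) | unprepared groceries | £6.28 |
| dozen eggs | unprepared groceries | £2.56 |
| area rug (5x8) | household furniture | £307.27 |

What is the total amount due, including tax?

£1443.19

2% milk (gallon) £4.25: unprepared groceries → 4% + 1% county = 5% → £0.21
Bike helmet £80.36: sports equipment → 4.5% + 0% county = 4.5% → £3.62
Greek yogurt (32 oz) £7.62: unprepared groceries → 4% + 1% county = 5% → £0.38
Sleeping bag £168.94: sports equipment → 4.5% + 0% county = 4.5% → £7.60
Pasta (2 lb) £4.66: unprepared groceries → 4% + 1% county = 5% → £0.23
Mechanical keyboard £107.12: electronics → 8% + 2.25% county = 10.25% → £10.98
Nightstand £158.13: household furniture → 8% + 1.25% county = 9.25% → £14.63
Dresser £475.81: household furniture → 8% + 1.25% county = 9.25% → £44.01
Cheddar block £9.21: unprepared groceries → 4% + 1% county = 5% → £0.46
Granola (1 lb) £6.28: unprepared groceries → 4% + 1% county = 5% → £0.31
Dozen eggs £2.56: unprepared groceries → 4% + 1% county = 5% → £0.13
Area rug (5x8) £307.27: household furniture → 8% + 1.25% county = 9.25% → £28.42
Subtotal = £1332.21; tax = £110.98; total due = £1443.19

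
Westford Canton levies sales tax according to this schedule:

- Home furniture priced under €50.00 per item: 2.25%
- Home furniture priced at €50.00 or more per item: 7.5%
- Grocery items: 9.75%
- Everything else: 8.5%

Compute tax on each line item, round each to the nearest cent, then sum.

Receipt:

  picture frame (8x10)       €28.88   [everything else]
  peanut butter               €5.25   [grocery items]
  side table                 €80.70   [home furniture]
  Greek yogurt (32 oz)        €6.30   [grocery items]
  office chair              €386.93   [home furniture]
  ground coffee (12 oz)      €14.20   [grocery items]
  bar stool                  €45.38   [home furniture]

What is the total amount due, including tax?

€608.68

Picture frame (8x10) €28.88: everything else → 8.5% → €2.45
Peanut butter €5.25: grocery items → 9.75% → €0.51
Side table €80.70: home furniture, €50.00 or more → 7.5% → €6.05
Greek yogurt (32 oz) €6.30: grocery items → 9.75% → €0.61
Office chair €386.93: home furniture, €50.00 or more → 7.5% → €29.02
Ground coffee (12 oz) €14.20: grocery items → 9.75% → €1.38
Bar stool €45.38: home furniture, under €50.00 → 2.25% → €1.02
Subtotal = €567.64; tax = €41.04; total due = €608.68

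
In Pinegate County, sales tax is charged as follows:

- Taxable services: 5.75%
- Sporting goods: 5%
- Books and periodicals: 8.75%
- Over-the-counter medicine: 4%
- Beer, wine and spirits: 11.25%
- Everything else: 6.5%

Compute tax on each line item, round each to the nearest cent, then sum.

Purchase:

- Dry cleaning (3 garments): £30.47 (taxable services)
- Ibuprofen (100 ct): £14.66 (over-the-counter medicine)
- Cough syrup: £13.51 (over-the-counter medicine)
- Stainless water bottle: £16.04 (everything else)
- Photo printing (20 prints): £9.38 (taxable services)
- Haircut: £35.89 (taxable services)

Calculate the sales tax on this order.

£6.52

Dry cleaning (3 garments) £30.47: taxable services → 5.75% → £1.75
Ibuprofen (100 ct) £14.66: over-the-counter medicine → 4% → £0.59
Cough syrup £13.51: over-the-counter medicine → 4% → £0.54
Stainless water bottle £16.04: everything else → 6.5% → £1.04
Photo printing (20 prints) £9.38: taxable services → 5.75% → £0.54
Haircut £35.89: taxable services → 5.75% → £2.06
Total tax = £1.75 + £0.59 + £0.54 + £1.04 + £0.54 + £2.06 = £6.52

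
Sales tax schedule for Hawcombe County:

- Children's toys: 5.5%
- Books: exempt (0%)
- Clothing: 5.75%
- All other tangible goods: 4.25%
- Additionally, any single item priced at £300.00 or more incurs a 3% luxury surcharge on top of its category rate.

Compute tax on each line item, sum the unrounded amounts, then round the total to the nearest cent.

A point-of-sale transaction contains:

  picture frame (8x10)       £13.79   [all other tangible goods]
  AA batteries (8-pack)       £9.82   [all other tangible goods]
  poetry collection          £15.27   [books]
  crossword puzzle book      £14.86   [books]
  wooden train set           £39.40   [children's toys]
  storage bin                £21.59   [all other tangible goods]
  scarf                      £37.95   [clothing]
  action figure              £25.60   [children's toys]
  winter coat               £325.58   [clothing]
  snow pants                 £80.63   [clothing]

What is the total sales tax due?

£40.80

Picture frame (8x10) £13.79: all other tangible goods → 4.25% → £0.586075
AA batteries (8-pack) £9.82: all other tangible goods → 4.25% → £0.41735
Poetry collection £15.27: books → 0% → £0.00
Crossword puzzle book £14.86: books → 0% → £0.00
Wooden train set £39.40: children's toys → 5.5% → £2.167
Storage bin £21.59: all other tangible goods → 4.25% → £0.917575
Scarf £37.95: clothing → 5.75% → £2.182125
Action figure £25.60: children's toys → 5.5% → £1.408
Winter coat £325.58: clothing → 5.75% + 3% surcharge = 8.75% → £28.48825
Snow pants £80.63: clothing → 5.75% → £4.636225
Unrounded tax sum = £40.8026 → £40.80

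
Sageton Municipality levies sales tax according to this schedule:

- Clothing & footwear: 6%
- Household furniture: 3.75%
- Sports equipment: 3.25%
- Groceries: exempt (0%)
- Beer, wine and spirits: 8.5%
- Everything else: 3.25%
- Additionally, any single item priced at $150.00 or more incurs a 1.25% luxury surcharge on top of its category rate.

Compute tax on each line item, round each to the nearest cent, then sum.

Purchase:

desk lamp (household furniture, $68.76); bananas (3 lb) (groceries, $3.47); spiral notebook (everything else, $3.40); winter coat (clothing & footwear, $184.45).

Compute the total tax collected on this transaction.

Desk lamp $68.76: household furniture → 3.75% → $2.58
Bananas (3 lb) $3.47: groceries → 0% → $0.00
Spiral notebook $3.40: everything else → 3.25% → $0.11
Winter coat $184.45: clothing & footwear → 6% + 1.25% surcharge = 7.25% → $13.37
Total tax = $2.58 + $0.11 + $13.37 = $16.06

$16.06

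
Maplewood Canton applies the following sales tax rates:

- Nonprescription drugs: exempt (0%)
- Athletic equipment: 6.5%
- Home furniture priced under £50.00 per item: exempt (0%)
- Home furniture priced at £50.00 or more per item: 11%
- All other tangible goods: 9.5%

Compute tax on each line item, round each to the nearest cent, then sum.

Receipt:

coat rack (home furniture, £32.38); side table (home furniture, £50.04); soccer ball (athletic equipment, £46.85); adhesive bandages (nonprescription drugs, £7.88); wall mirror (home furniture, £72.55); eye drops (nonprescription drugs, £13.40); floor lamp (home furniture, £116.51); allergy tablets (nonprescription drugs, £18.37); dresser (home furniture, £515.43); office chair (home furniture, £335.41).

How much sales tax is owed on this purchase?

£122.95

Coat rack £32.38: home furniture, under £50.00 → 0% → £0.00
Side table £50.04: home furniture, £50.00 or more → 11% → £5.50
Soccer ball £46.85: athletic equipment → 6.5% → £3.05
Adhesive bandages £7.88: nonprescription drugs → 0% → £0.00
Wall mirror £72.55: home furniture, £50.00 or more → 11% → £7.98
Eye drops £13.40: nonprescription drugs → 0% → £0.00
Floor lamp £116.51: home furniture, £50.00 or more → 11% → £12.82
Allergy tablets £18.37: nonprescription drugs → 0% → £0.00
Dresser £515.43: home furniture, £50.00 or more → 11% → £56.70
Office chair £335.41: home furniture, £50.00 or more → 11% → £36.90
Total tax = £5.50 + £3.05 + £7.98 + £12.82 + £56.70 + £36.90 = £122.95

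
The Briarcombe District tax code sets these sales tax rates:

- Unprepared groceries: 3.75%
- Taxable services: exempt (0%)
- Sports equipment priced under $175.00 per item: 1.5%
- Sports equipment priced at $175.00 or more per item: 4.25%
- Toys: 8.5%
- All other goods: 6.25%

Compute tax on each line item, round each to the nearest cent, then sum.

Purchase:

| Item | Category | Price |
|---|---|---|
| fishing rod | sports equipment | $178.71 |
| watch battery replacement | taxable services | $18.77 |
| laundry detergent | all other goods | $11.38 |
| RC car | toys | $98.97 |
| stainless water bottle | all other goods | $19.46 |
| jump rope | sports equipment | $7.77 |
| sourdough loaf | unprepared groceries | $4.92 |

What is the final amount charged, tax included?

Fishing rod $178.71: sports equipment, $175.00 or more → 4.25% → $7.60
Watch battery replacement $18.77: taxable services → 0% → $0.00
Laundry detergent $11.38: all other goods → 6.25% → $0.71
RC car $98.97: toys → 8.5% → $8.41
Stainless water bottle $19.46: all other goods → 6.25% → $1.22
Jump rope $7.77: sports equipment, under $175.00 → 1.5% → $0.12
Sourdough loaf $4.92: unprepared groceries → 3.75% → $0.18
Subtotal = $339.98; tax = $18.24; total due = $358.22

$358.22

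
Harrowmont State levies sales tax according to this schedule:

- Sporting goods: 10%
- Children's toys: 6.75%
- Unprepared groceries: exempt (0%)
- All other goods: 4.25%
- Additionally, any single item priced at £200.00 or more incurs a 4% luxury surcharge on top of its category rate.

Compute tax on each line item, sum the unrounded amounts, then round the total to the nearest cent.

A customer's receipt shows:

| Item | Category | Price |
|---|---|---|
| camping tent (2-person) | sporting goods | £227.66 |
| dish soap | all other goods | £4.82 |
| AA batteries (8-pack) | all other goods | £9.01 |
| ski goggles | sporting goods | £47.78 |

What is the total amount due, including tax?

£326.51

Camping tent (2-person) £227.66: sporting goods → 10% + 4% surcharge = 14% → £31.8724
Dish soap £4.82: all other goods → 4.25% → £0.20485
AA batteries (8-pack) £9.01: all other goods → 4.25% → £0.382925
Ski goggles £47.78: sporting goods → 10% → £4.778
Subtotal = £289.27; unrounded tax = £37.238175 → £37.24; total due = £326.51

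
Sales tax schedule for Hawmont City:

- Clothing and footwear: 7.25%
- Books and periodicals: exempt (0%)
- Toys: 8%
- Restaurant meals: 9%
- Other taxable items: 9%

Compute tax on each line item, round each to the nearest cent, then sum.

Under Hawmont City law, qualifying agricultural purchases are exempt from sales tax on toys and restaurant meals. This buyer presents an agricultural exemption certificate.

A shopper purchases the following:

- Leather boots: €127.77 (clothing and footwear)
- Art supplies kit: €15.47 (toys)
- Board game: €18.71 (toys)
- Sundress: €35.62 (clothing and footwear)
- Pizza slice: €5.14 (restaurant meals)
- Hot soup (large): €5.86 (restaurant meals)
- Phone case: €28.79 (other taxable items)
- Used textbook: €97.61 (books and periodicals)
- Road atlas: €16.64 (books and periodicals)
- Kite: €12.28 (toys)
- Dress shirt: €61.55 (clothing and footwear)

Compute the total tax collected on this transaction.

Leather boots €127.77: clothing and footwear → 7.25% → €9.26
Art supplies kit €15.47: toys, buyer-exempt → 0% → €0.00
Board game €18.71: toys, buyer-exempt → 0% → €0.00
Sundress €35.62: clothing and footwear → 7.25% → €2.58
Pizza slice €5.14: restaurant meals, buyer-exempt → 0% → €0.00
Hot soup (large) €5.86: restaurant meals, buyer-exempt → 0% → €0.00
Phone case €28.79: other taxable items → 9% → €2.59
Used textbook €97.61: books and periodicals → 0% → €0.00
Road atlas €16.64: books and periodicals → 0% → €0.00
Kite €12.28: toys, buyer-exempt → 0% → €0.00
Dress shirt €61.55: clothing and footwear → 7.25% → €4.46
Total tax = €9.26 + €2.58 + €2.59 + €4.46 = €18.89

€18.89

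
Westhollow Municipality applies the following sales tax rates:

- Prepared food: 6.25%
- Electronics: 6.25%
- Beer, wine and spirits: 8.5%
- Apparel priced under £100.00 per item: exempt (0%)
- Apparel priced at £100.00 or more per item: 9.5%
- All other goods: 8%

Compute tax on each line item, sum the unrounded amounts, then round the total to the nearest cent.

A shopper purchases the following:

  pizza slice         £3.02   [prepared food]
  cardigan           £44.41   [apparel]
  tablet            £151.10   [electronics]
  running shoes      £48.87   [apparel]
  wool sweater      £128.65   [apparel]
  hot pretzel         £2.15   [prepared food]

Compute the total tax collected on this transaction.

£21.99

Pizza slice £3.02: prepared food → 6.25% → £0.18875
Cardigan £44.41: apparel, under £100.00 → 0% → £0.00
Tablet £151.10: electronics → 6.25% → £9.44375
Running shoes £48.87: apparel, under £100.00 → 0% → £0.00
Wool sweater £128.65: apparel, £100.00 or more → 9.5% → £12.22175
Hot pretzel £2.15: prepared food → 6.25% → £0.134375
Unrounded tax sum = £21.988625 → £21.99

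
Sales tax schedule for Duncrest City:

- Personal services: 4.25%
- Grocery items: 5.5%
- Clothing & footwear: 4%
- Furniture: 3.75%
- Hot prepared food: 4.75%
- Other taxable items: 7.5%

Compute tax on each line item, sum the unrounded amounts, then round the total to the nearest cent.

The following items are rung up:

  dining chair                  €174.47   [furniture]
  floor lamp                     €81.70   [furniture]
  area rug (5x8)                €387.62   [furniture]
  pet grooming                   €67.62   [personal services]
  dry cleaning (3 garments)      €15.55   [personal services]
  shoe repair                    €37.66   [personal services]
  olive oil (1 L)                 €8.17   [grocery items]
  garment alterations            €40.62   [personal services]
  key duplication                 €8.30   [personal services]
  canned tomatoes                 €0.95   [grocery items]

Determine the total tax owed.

€31.86

Dining chair €174.47: furniture → 3.75% → €6.542625
Floor lamp €81.70: furniture → 3.75% → €3.06375
Area rug (5x8) €387.62: furniture → 3.75% → €14.53575
Pet grooming €67.62: personal services → 4.25% → €2.87385
Dry cleaning (3 garments) €15.55: personal services → 4.25% → €0.660875
Shoe repair €37.66: personal services → 4.25% → €1.60055
Olive oil (1 L) €8.17: grocery items → 5.5% → €0.44935
Garment alterations €40.62: personal services → 4.25% → €1.72635
Key duplication €8.30: personal services → 4.25% → €0.35275
Canned tomatoes €0.95: grocery items → 5.5% → €0.05225
Unrounded tax sum = €31.8581 → €31.86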